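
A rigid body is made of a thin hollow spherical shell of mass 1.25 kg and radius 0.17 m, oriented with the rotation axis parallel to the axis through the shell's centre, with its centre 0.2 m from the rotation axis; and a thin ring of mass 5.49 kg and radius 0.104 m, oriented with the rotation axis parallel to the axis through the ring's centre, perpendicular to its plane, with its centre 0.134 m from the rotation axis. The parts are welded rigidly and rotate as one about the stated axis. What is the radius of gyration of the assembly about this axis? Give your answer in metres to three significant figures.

0.186

Spherical shell: I_cm = (2/3)MR² = (2/3)(1.25)(0.17)² = 0.024083 kg·m²; centre at d = 0.2 m, so I = I_cm + Md² gives I = 0.024083 + (1.25)(0.2)² = 0.074083 kg·m².
Thin ring: I_cm = MR² = (5.49)(0.104)² = 0.05938 kg·m²; centre at d = 0.134 m, so I = I_cm + Md² gives I = 0.05938 + (5.49)(0.134)² = 0.15796 kg·m².
Total I = 0.23204 kg·m²; total mass M = 6.74 kg.
k = √(I/M) = √(0.23204/6.74) = 0.18555 m.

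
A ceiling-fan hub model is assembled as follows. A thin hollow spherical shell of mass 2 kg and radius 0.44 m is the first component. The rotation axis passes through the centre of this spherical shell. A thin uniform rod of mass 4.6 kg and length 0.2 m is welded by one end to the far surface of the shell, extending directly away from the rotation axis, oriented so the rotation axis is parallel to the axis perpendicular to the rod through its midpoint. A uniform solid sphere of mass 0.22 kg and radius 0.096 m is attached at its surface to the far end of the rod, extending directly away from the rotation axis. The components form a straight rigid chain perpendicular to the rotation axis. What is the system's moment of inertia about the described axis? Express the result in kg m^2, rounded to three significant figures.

Spherical shell: I_cm = (2/3)MR² = (2/3)(2)(0.44)² = 0.25813 kg m^2; axis through the centre, so I = 0.25813 kg m^2.
Thin rod: I_cm = (1/12)ML² = (1/12)(4.6)(0.2)² = 0.015333 kg m^2; centre at d = 0.44 + 0.1 = 0.54 m, so I = I_cm + Md² gives I = 0.015333 + (4.6)(0.54)² = 1.3567 kg m^2.
Solid sphere: I_cm = (2/5)MR² = (2/5)(0.22)(0.096)² = 0.00081101 kg m^2; centre at d = 0.44 + 0.1 + 0.1 + 0.096 = 0.736 m, so I = I_cm + Md² gives I = 0.00081101 + (0.22)(0.736)² = 0.11998 kg m^2.
Total I = 0.25813 + 1.3567 + 0.11998 = 1.7348 kg m^2.

1.73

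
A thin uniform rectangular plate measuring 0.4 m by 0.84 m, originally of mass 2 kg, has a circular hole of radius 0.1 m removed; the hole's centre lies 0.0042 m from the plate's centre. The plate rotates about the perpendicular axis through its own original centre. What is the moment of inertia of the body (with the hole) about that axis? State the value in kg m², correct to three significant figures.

Unpierced body about its centre: I₀ = (1/12)M(a²+b²) = (1/12)(2)[(0.4)² + (0.84)²] = 0.14427 kg m².
The removed disk has mass m = M·πr²/(ab) = (2)·π(0.1)²/(0.4·0.84) = 0.187 kg (same uniform areal density).
Its moment of inertia about the rotation axis (parallel-axis theorem): I_hole = (1/2)mr² + md² = (1/2)(0.187)(0.1)² + (0.187)(0.0042)² = 0.0009383 kg m².
Treating the hole as negative mass, I = I₀ − I_hole = 0.14427 − 0.0009383 = 0.14333 kg m².

0.143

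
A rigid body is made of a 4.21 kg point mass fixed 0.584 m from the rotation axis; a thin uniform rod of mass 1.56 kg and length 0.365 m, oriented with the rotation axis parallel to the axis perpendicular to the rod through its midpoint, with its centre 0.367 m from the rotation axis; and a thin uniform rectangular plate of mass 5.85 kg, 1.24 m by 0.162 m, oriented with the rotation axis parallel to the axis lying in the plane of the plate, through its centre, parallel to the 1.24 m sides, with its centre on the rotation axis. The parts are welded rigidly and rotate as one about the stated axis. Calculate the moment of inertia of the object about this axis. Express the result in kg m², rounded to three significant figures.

Point mass: I_cm = 0; centre at d = 0.584 m, so I = I_cm + Md² gives I = 0 + (4.21)(0.584)² = 1.4358 kg m².
Thin rod: I_cm = (1/12)ML² = (1/12)(1.56)(0.365)² = 0.017319 kg m²; centre at d = 0.367 m, so I = I_cm + Md² gives I = 0.017319 + (1.56)(0.367)² = 0.22743 kg m².
Rectangular plate: I_cm = (1/12)Mb² = (1/12)(5.85)(0.162)² = 0.012794 kg m²; axis through the centre, so I = 0.012794 kg m².
Total I = 1.4358 + 0.22743 + 0.012794 = 1.6761 kg m².

1.68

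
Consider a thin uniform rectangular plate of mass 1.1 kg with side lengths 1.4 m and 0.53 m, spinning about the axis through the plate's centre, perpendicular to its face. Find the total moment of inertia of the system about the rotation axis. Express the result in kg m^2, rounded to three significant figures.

I_cm = (1/12)M(a²+b²) = (1/12)(1.1)[(1.4)² + (0.53)²] = 0.20542 kg m^2; axis through the centre, so I = 0.20542 kg m^2.

0.205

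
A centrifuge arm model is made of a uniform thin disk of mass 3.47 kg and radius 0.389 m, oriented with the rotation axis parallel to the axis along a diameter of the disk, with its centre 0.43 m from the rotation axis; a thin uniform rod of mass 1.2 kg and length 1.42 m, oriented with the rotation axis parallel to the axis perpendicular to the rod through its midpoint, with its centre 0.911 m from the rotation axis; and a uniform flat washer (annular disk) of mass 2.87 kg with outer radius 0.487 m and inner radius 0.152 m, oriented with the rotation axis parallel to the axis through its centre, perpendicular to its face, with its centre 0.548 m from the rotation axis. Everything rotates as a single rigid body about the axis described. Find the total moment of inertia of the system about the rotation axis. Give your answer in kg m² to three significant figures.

3.21

Thin disk: I_cm = (1/4)MR² = (1/4)(3.47)(0.389)² = 0.13127 kg m²; centre at d = 0.43 m, so I = I_cm + Md² gives I = 0.13127 + (3.47)(0.43)² = 0.77287 kg m².
Thin rod: I_cm = (1/12)ML² = (1/12)(1.2)(1.42)² = 0.20164 kg m²; centre at d = 0.911 m, so I = I_cm + Md² gives I = 0.20164 + (1.2)(0.911)² = 1.1975 kg m².
Annular disk: I_cm = (1/2)M(R²+r²) = (1/2)(2.87)[(0.487)² + (0.152)²] = 0.37349 kg m²; centre at d = 0.548 m, so I = I_cm + Md² gives I = 0.37349 + (2.87)(0.548)² = 1.2354 kg m².
Total I = 0.77287 + 1.1975 + 1.2354 = 3.2058 kg m².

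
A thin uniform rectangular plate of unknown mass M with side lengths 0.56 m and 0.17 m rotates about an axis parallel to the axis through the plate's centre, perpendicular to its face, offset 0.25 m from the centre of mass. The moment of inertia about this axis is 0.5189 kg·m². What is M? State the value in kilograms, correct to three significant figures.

5.70

I = I_cm + Md² = (1/12)M(a²+b²) + Md² = M·[0.0833333·[(0.56)² + (0.17)²] + (0.25)²] = M·0.091042.
So M = 0.5189 / 0.091042 = 5.6996 kg.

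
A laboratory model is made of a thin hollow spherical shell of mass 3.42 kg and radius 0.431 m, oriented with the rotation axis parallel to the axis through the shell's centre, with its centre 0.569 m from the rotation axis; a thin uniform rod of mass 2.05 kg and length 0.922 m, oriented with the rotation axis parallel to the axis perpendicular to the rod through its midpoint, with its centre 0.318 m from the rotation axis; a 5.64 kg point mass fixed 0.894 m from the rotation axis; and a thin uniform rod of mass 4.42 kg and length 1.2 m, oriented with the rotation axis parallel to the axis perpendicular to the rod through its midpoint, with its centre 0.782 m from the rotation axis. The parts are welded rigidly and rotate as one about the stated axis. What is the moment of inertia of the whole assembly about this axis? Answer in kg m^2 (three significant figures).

9.62

Spherical shell: I_cm = (2/3)MR² = (2/3)(3.42)(0.431)² = 0.42354 kg m^2; centre at d = 0.569 m, so I = I_cm + Md² gives I = 0.42354 + (3.42)(0.569)² = 1.5308 kg m^2.
Thin rod: I_cm = (1/12)ML² = (1/12)(2.05)(0.922)² = 0.14522 kg m^2; centre at d = 0.318 m, so I = I_cm + Md² gives I = 0.14522 + (2.05)(0.318)² = 0.35253 kg m^2.
Point mass: I_cm = 0; centre at d = 0.894 m, so I = I_cm + Md² gives I = 0 + (5.64)(0.894)² = 4.5077 kg m^2.
Thin rod: I_cm = (1/12)ML² = (1/12)(4.42)(1.2)² = 0.5304 kg m^2; centre at d = 0.782 m, so I = I_cm + Md² gives I = 0.5304 + (4.42)(0.782)² = 3.2333 kg m^2.
Total I = 1.5308 + 0.35253 + 4.5077 + 3.2333 = 9.6244 kg m^2.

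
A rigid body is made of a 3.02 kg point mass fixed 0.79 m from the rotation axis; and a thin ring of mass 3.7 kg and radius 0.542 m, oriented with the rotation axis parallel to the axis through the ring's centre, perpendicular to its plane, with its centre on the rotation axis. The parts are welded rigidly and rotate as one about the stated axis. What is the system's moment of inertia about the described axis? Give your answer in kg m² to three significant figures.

2.97

Point mass: I_cm = 0; centre at d = 0.79 m, so the parallel axis theorem gives I = 0 + (3.02)(0.79)² = 1.8848 kg m².
Thin ring: I_cm = MR² = (3.7)(0.542)² = 1.0869 kg m²; axis through the centre, so I = 1.0869 kg m².
Total I = 1.8848 + 1.0869 = 2.9717 kg m².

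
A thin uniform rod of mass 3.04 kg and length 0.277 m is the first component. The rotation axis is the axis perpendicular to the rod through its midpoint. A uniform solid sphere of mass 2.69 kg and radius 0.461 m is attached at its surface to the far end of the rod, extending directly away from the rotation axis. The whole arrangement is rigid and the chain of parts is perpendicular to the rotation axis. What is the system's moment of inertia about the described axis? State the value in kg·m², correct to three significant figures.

Thin rod: I_cm = (1/12)ML² = (1/12)(3.04)(0.277)² = 0.019438 kg·m²; axis through the centre, so I = 0.019438 kg·m².
Solid sphere: I_cm = (2/5)MR² = (2/5)(2.69)(0.461)² = 0.22867 kg·m²; centre at d = 0.1385 + 0.461 = 0.5995 m, so I = I_cm + Md² gives I = 0.22867 + (2.69)(0.5995)² = 1.1955 kg·m².
Total I = 0.019438 + 1.1955 = 1.2149 kg·m².

1.21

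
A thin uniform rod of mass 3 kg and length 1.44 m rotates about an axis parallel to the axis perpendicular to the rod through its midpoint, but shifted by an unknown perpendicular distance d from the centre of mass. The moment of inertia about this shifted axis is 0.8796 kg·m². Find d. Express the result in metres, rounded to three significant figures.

0.347

About the centre-of-mass axis, I_cm = (1/12)ML² = (1/12)(3)(1.44)² = 0.5184 kg·m².
Parallel axis theorem: I = I_cm + Md², so Md² = 0.8796 − 0.5184 = 0.3612 kg·m².
d = √(0.3612 / 3) = 0.34699 m.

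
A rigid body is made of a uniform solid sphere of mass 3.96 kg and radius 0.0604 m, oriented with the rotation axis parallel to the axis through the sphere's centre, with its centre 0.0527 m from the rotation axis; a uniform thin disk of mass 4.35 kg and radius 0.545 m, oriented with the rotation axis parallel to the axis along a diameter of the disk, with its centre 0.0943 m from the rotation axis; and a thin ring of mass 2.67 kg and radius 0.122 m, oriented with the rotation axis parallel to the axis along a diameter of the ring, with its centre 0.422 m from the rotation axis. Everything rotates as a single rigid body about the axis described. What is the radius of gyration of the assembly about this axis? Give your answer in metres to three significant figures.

0.282

Solid sphere: I_cm = (2/5)MR² = (2/5)(3.96)(0.0604)² = 0.0057787 kg m^2; centre at d = 0.0527 m, so I = I_cm + Md² gives I = 0.0057787 + (3.96)(0.0527)² = 0.016777 kg m^2.
Thin disk: I_cm = (1/4)MR² = (1/4)(4.35)(0.545)² = 0.32301 kg m^2; centre at d = 0.0943 m, so I = I_cm + Md² gives I = 0.32301 + (4.35)(0.0943)² = 0.3617 kg m^2.
Thin ring: I_cm = (1/2)MR² = (1/2)(2.67)(0.122)² = 0.01987 kg m^2; centre at d = 0.422 m, so I = I_cm + Md² gives I = 0.01987 + (2.67)(0.422)² = 0.49535 kg m^2.
Total I = 0.87383 kg m^2; total mass M = 10.98 kg.
k = √(I/M) = √(0.87383/10.98) = 0.28211 m.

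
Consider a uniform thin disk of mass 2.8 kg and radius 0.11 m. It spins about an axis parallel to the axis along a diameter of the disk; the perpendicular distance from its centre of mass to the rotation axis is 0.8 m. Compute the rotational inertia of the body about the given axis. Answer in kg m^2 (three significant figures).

I_cm = (1/4)MR² = (1/4)(2.8)(0.11)² = 0.00847 kg m^2; centre at d = 0.8 m, so the parallel axis theorem gives I = 0.00847 + (2.8)(0.8)² = 1.8005 kg m^2.

1.80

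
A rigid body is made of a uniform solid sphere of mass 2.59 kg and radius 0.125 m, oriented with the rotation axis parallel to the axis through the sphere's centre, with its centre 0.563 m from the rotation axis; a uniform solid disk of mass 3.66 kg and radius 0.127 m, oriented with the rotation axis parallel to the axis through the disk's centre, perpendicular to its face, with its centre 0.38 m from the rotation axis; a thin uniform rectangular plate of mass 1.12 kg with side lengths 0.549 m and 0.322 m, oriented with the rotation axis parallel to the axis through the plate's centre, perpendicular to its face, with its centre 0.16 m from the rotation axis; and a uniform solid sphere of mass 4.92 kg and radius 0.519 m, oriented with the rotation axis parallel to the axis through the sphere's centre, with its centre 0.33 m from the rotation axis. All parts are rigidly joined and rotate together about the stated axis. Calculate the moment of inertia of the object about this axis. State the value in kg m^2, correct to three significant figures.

2.53

Solid sphere: I_cm = (2/5)MR² = (2/5)(2.59)(0.125)² = 0.016188 kg m^2; centre at d = 0.563 m, so I = I_cm + Md² gives I = 0.016188 + (2.59)(0.563)² = 0.83714 kg m^2.
Solid disk: I_cm = (1/2)MR² = (1/2)(3.66)(0.127)² = 0.029516 kg m^2; centre at d = 0.38 m, so I = I_cm + Md² gives I = 0.029516 + (3.66)(0.38)² = 0.55802 kg m^2.
Rectangular plate: I_cm = (1/12)M(a²+b²) = (1/12)(1.12)[(0.549)² + (0.322)²] = 0.037808 kg m^2; centre at d = 0.16 m, so I = I_cm + Md² gives I = 0.037808 + (1.12)(0.16)² = 0.06648 kg m^2.
Solid sphere: I_cm = (2/5)MR² = (2/5)(4.92)(0.519)² = 0.5301 kg m^2; centre at d = 0.33 m, so I = I_cm + Md² gives I = 0.5301 + (4.92)(0.33)² = 1.0659 kg m^2.
Total I = 0.83714 + 0.55802 + 0.06648 + 1.0659 = 2.5275 kg m^2.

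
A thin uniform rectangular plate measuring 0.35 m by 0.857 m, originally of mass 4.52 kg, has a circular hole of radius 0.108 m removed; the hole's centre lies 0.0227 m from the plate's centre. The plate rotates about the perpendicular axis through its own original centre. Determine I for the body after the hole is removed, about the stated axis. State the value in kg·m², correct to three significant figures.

0.319

Unpierced body about its centre: I₀ = (1/12)M(a²+b²) = (1/12)(4.52)[(0.35)² + (0.857)²] = 0.32278 kg·m².
The removed disk has mass m = M·πr²/(ab) = (4.52)·π(0.108)²/(0.35·0.857) = 0.55219 kg (same uniform areal density).
Its moment of inertia about the rotation axis (parallel-axis theorem): I_hole = (1/2)mr² + md² = (1/2)(0.55219)(0.108)² + (0.55219)(0.0227)² = 0.0035049 kg·m².
Treating the hole as negative mass, I = I₀ − I_hole = 0.32278 − 0.0035049 = 0.31928 kg·m².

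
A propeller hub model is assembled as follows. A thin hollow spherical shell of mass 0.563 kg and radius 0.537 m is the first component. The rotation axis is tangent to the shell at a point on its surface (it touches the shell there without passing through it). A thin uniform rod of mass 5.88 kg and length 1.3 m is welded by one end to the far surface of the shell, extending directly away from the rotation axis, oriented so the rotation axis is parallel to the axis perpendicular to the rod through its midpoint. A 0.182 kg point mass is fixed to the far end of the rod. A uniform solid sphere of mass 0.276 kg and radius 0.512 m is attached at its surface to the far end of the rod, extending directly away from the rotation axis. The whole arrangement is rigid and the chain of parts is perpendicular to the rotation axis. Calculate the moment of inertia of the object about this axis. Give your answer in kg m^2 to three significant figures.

Spherical shell: I_cm = (2/3)MR² = (2/3)(0.563)(0.537)² = 0.10823 kg m^2; centre at d = 0.537 m, so I = I_cm + Md² gives I = 0.10823 + (0.563)(0.537)² = 0.27059 kg m^2.
Thin rod: I_cm = (1/12)ML² = (1/12)(5.88)(1.3)² = 0.8281 kg m^2; centre at d = 0.537 + 0.537 + 0.65 = 1.724 m, so I = I_cm + Md² gives I = 0.8281 + (5.88)(1.724)² = 18.304 kg m^2.
Point mass: I_cm = 0; centre at d = 0.537 + 0.537 + 0.65 + 0.65 = 2.374 m, so I = I_cm + Md² gives I = 0 + (0.182)(2.374)² = 1.0257 kg m^2.
Solid sphere: I_cm = (2/5)MR² = (2/5)(0.276)(0.512)² = 0.028941 kg m^2; centre at d = 0.537 + 0.537 + 0.65 + 0.65 + 0.512 = 2.886 m, so I = I_cm + Md² gives I = 0.028941 + (0.276)(2.886)² = 2.3277 kg m^2.
Total I = 0.27059 + 18.304 + 1.0257 + 2.3277 = 21.929 kg m^2.

21.9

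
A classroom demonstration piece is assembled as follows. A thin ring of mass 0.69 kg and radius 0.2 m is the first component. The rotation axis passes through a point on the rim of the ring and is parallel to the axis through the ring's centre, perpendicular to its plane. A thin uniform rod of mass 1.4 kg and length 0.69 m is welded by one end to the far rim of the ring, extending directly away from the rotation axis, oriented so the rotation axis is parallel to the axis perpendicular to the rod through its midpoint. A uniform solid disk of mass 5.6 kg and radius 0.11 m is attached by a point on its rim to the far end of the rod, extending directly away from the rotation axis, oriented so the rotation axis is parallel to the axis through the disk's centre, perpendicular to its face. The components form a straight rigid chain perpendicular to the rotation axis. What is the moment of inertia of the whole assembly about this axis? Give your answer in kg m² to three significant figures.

8.99

Thin ring: I_cm = MR² = (0.69)(0.2)² = 0.0276 kg m²; centre at d = 0.2 m, so the parallel axis theorem gives I = 0.0276 + (0.69)(0.2)² = 0.0552 kg m².
Thin rod: I_cm = (1/12)ML² = (1/12)(1.4)(0.69)² = 0.055545 kg m²; centre at d = 0.2 + 0.2 + 0.345 = 0.745 m, so the parallel axis theorem gives I = 0.055545 + (1.4)(0.745)² = 0.83258 kg m².
Solid disk: I_cm = (1/2)MR² = (1/2)(5.6)(0.11)² = 0.03388 kg m²; centre at d = 0.2 + 0.2 + 0.345 + 0.345 + 0.11 = 1.2 m, so the parallel axis theorem gives I = 0.03388 + (5.6)(1.2)² = 8.0979 kg m².
Total I = 0.0552 + 0.83258 + 8.0979 = 8.9857 kg m².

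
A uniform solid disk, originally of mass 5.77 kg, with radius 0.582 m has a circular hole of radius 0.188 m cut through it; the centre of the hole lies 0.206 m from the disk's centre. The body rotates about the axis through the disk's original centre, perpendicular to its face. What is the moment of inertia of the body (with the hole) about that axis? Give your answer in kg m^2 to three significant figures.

Unpierced body about its centre: I₀ = (1/2)MR² = (1/2)(5.77)(0.582)² = 0.97722 kg m^2.
The removed disk has mass m = M·(r/R)² = (5.77)(0.188/0.582)² = 0.60207 kg (same uniform areal density).
Its moment of inertia about the rotation axis (parallel-axis theorem): I_hole = (1/2)mr² + md² = (1/2)(0.60207)(0.188)² + (0.60207)(0.206)² = 0.036189 kg m^2.
Treating the hole as negative mass, I = I₀ − I_hole = 0.97722 − 0.036189 = 0.94103 kg m^2.

0.941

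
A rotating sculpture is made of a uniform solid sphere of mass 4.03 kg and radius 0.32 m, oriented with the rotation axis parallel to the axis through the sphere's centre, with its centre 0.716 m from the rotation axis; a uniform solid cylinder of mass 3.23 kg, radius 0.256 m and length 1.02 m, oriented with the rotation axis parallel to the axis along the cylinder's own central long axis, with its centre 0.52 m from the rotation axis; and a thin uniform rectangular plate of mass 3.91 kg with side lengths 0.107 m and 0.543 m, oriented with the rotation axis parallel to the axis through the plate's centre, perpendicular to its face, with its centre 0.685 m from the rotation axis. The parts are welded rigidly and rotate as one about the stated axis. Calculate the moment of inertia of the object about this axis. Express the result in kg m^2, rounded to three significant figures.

5.14

Solid sphere: I_cm = (2/5)MR² = (2/5)(4.03)(0.32)² = 0.16507 kg m^2; centre at d = 0.716 m, so I = I_cm + Md² gives I = 0.16507 + (4.03)(0.716)² = 2.2311 kg m^2.
Solid cylinder: I_cm = (1/2)MR² = (1/2)(3.23)(0.256)² = 0.10584 kg m^2; centre at d = 0.52 m, so I = I_cm + Md² gives I = 0.10584 + (3.23)(0.52)² = 0.97923 kg m^2.
Rectangular plate: I_cm = (1/12)M(a²+b²) = (1/12)(3.91)[(0.107)² + (0.543)²] = 0.099802 kg m^2; centre at d = 0.685 m, so I = I_cm + Md² gives I = 0.099802 + (3.91)(0.685)² = 1.9345 kg m^2.
Total I = 2.2311 + 0.97923 + 1.9345 = 5.1448 kg m^2.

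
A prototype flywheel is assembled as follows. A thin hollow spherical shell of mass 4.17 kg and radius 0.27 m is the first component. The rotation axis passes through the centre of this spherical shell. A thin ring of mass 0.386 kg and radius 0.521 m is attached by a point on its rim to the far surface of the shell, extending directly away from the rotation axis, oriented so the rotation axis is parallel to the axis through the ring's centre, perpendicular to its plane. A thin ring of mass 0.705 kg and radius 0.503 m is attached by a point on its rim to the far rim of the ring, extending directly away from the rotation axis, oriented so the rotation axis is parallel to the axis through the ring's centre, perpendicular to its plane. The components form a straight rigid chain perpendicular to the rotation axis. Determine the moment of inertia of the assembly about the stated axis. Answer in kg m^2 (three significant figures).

3.05

Spherical shell: I_cm = (2/3)MR² = (2/3)(4.17)(0.27)² = 0.20266 kg m^2; axis through the centre, so I = 0.20266 kg m^2.
Thin ring: I_cm = MR² = (0.386)(0.521)² = 0.10478 kg m^2; centre at d = 0.27 + 0.521 = 0.791 m, so the parallel axis theorem gives I = 0.10478 + (0.386)(0.791)² = 0.34629 kg m^2.
Thin ring: I_cm = MR² = (0.705)(0.503)² = 0.17837 kg m^2; centre at d = 0.27 + 0.521 + 0.521 + 0.503 = 1.815 m, so the parallel axis theorem gives I = 0.17837 + (0.705)(1.815)² = 2.5008 kg m^2.
Total I = 0.20266 + 0.34629 + 2.5008 = 3.0498 kg m^2.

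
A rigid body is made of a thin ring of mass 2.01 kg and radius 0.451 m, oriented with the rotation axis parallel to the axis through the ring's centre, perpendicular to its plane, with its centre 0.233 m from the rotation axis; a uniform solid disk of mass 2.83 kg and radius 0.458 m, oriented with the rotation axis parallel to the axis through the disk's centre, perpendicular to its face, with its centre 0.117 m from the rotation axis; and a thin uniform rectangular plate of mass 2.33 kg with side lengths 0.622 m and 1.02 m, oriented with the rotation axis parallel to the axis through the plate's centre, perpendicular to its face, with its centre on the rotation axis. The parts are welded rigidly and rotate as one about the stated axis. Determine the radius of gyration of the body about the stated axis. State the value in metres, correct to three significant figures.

Thin ring: I_cm = MR² = (2.01)(0.451)² = 0.40884 kg·m²; centre at d = 0.233 m, so the parallel axis theorem gives I = 0.40884 + (2.01)(0.233)² = 0.51796 kg·m².
Solid disk: I_cm = (1/2)MR² = (1/2)(2.83)(0.458)² = 0.29682 kg·m²; centre at d = 0.117 m, so the parallel axis theorem gives I = 0.29682 + (2.83)(0.117)² = 0.33556 kg·m².
Rectangular plate: I_cm = (1/12)M(a²+b²) = (1/12)(2.33)[(0.622)² + (1.02)²] = 0.27713 kg·m²; axis through the centre, so I = 0.27713 kg·m².
Total I = 1.1306 kg·m²; total mass M = 7.17 kg.
k = √(I/M) = √(1.1306/7.17) = 0.3971 m.

0.397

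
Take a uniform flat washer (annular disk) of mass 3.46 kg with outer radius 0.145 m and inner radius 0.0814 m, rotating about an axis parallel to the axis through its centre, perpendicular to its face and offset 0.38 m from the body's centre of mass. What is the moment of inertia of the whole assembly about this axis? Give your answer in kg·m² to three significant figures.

0.547

I_cm = (1/2)M(R²+r²) = (1/2)(3.46)[(0.145)² + (0.0814)²] = 0.047836 kg·m²; centre at d = 0.38 m, so the parallel axis theorem gives I = 0.047836 + (3.46)(0.38)² = 0.54746 kg·m².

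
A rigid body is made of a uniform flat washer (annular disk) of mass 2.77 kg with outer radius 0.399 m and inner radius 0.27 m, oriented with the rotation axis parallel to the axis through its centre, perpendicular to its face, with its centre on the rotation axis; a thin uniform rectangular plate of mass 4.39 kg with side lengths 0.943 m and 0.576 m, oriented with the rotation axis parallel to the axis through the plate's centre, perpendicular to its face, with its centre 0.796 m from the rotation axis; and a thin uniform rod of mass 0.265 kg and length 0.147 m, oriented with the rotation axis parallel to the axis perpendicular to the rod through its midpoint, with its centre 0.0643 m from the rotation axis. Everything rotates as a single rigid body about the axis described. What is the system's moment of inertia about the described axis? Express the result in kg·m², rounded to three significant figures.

3.55

Annular disk: I_cm = (1/2)M(R²+r²) = (1/2)(2.77)[(0.399)² + (0.27)²] = 0.32146 kg·m²; axis through the centre, so I = 0.32146 kg·m².
Rectangular plate: I_cm = (1/12)M(a²+b²) = (1/12)(4.39)[(0.943)² + (0.576)²] = 0.44669 kg·m²; centre at d = 0.796 m, so the parallel axis theorem gives I = 0.44669 + (4.39)(0.796)² = 3.2283 kg·m².
Thin rod: I_cm = (1/12)ML² = (1/12)(0.265)(0.147)² = 0.0004772 kg·m²; centre at d = 0.0643 m, so the parallel axis theorem gives I = 0.0004772 + (0.265)(0.0643)² = 0.0015728 kg·m².
Total I = 0.32146 + 3.2283 + 0.0015728 = 3.5513 kg·m².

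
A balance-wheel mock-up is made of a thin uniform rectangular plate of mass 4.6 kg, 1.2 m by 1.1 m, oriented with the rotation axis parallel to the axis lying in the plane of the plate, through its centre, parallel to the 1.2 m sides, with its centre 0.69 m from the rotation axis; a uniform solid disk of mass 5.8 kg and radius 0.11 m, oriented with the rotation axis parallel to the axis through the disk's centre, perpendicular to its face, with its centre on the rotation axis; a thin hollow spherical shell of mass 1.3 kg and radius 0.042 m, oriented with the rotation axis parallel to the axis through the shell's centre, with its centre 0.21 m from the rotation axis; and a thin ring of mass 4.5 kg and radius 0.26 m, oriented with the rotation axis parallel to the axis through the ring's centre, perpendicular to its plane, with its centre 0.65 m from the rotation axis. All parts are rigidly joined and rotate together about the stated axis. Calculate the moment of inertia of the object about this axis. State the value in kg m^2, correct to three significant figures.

4.95

Rectangular plate: I_cm = (1/12)Mb² = (1/12)(4.6)(1.1)² = 0.46383 kg m^2; centre at d = 0.69 m, so I = I_cm + Md² gives I = 0.46383 + (4.6)(0.69)² = 2.6539 kg m^2.
Solid disk: I_cm = (1/2)MR² = (1/2)(5.8)(0.11)² = 0.03509 kg m^2; axis through the centre, so I = 0.03509 kg m^2.
Spherical shell: I_cm = (2/3)MR² = (2/3)(1.3)(0.042)² = 0.0015288 kg m^2; centre at d = 0.21 m, so I = I_cm + Md² gives I = 0.0015288 + (1.3)(0.21)² = 0.058859 kg m^2.
Thin ring: I_cm = MR² = (4.5)(0.26)² = 0.3042 kg m^2; centre at d = 0.65 m, so I = I_cm + Md² gives I = 0.3042 + (4.5)(0.65)² = 2.2054 kg m^2.
Total I = 2.6539 + 0.03509 + 0.058859 + 2.2054 = 4.9533 kg m^2.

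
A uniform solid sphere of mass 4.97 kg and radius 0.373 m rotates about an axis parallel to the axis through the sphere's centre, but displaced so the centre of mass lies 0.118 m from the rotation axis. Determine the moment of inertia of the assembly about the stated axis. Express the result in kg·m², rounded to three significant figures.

0.346

I_cm = (2/5)MR² = (2/5)(4.97)(0.373)² = 0.27659 kg·m²; centre at d = 0.118 m, so I = I_cm + Md² gives I = 0.27659 + (4.97)(0.118)² = 0.34579 kg·m².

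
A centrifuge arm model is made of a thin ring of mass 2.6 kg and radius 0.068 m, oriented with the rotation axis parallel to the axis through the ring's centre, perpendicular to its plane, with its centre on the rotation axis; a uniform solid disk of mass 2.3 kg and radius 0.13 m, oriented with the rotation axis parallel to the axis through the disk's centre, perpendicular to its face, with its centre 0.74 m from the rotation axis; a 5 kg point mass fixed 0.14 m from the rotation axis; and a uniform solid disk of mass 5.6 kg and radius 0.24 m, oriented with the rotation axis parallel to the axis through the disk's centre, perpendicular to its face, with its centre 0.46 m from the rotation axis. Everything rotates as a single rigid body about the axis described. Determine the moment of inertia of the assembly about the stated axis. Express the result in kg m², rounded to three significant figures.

Thin ring: I_cm = MR² = (2.6)(0.068)² = 0.012022 kg m²; axis through the centre, so I = 0.012022 kg m².
Solid disk: I_cm = (1/2)MR² = (1/2)(2.3)(0.13)² = 0.019435 kg m²; centre at d = 0.74 m, so I = I_cm + Md² gives I = 0.019435 + (2.3)(0.74)² = 1.2789 kg m².
Point mass: I_cm = 0; centre at d = 0.14 m, so I = I_cm + Md² gives I = 0 + (5)(0.14)² = 0.098 kg m².
Solid disk: I_cm = (1/2)MR² = (1/2)(5.6)(0.24)² = 0.16128 kg m²; centre at d = 0.46 m, so I = I_cm + Md² gives I = 0.16128 + (5.6)(0.46)² = 1.3462 kg m².
Total I = 0.012022 + 1.2789 + 0.098 + 1.3462 = 2.7352 kg m².

2.74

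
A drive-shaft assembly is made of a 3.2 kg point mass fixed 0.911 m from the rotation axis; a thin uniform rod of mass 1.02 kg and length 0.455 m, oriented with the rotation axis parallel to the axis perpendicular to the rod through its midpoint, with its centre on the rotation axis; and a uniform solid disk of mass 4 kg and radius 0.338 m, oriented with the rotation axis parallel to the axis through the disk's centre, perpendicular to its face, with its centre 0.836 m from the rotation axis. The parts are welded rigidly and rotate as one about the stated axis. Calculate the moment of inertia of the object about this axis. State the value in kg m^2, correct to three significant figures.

5.70

Point mass: I_cm = 0; centre at d = 0.911 m, so the parallel axis theorem gives I = 0 + (3.2)(0.911)² = 2.6557 kg m^2.
Thin rod: I_cm = (1/12)ML² = (1/12)(1.02)(0.455)² = 0.017597 kg m^2; axis through the centre, so I = 0.017597 kg m^2.
Solid disk: I_cm = (1/2)MR² = (1/2)(4)(0.338)² = 0.22849 kg m^2; centre at d = 0.836 m, so the parallel axis theorem gives I = 0.22849 + (4)(0.836)² = 3.0241 kg m^2.
Total I = 2.6557 + 0.017597 + 3.0241 = 5.6974 kg m^2.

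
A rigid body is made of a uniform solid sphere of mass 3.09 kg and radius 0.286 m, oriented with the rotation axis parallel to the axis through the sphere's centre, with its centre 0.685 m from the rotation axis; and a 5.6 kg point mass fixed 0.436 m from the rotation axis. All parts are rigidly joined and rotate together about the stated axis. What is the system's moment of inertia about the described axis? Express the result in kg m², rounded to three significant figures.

2.62

Solid sphere: I_cm = (2/5)MR² = (2/5)(3.09)(0.286)² = 0.1011 kg m²; centre at d = 0.685 m, so the parallel axis theorem gives I = 0.1011 + (3.09)(0.685)² = 1.551 kg m².
Point mass: I_cm = 0; centre at d = 0.436 m, so the parallel axis theorem gives I = 0 + (5.6)(0.436)² = 1.0645 kg m².
Total I = 1.551 + 1.0645 = 2.6155 kg m².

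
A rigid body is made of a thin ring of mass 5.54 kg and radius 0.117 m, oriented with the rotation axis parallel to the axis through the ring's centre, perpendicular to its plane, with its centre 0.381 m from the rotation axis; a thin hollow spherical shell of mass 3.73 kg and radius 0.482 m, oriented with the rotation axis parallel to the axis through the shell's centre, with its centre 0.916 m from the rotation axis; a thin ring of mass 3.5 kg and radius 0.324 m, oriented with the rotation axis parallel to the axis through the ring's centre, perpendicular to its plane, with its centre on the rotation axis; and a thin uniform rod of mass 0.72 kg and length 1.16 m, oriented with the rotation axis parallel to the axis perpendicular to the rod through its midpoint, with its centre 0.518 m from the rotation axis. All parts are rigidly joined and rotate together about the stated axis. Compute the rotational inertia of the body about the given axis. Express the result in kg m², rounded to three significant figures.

Thin ring: I_cm = MR² = (5.54)(0.117)² = 0.075837 kg m²; centre at d = 0.381 m, so I = I_cm + Md² gives I = 0.075837 + (5.54)(0.381)² = 0.88003 kg m².
Spherical shell: I_cm = (2/3)MR² = (2/3)(3.73)(0.482)² = 0.57771 kg m²; centre at d = 0.916 m, so I = I_cm + Md² gives I = 0.57771 + (3.73)(0.916)² = 3.7074 kg m².
Thin ring: I_cm = MR² = (3.5)(0.324)² = 0.36742 kg m²; axis through the centre, so I = 0.36742 kg m².
Thin rod: I_cm = (1/12)ML² = (1/12)(0.72)(1.16)² = 0.080736 kg m²; centre at d = 0.518 m, so I = I_cm + Md² gives I = 0.080736 + (0.72)(0.518)² = 0.27393 kg m².
Total I = 0.88003 + 3.7074 + 0.36742 + 0.27393 = 5.2288 kg m².

5.23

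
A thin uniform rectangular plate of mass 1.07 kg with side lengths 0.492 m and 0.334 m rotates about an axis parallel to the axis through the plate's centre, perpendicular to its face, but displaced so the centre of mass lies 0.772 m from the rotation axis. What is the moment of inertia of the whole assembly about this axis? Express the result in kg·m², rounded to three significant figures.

0.669

I_cm = (1/12)M(a²+b²) = (1/12)(1.07)[(0.492)² + (0.334)²] = 0.031531 kg·m²; centre at d = 0.772 m, so I = I_cm + Md² gives I = 0.031531 + (1.07)(0.772)² = 0.66923 kg·m².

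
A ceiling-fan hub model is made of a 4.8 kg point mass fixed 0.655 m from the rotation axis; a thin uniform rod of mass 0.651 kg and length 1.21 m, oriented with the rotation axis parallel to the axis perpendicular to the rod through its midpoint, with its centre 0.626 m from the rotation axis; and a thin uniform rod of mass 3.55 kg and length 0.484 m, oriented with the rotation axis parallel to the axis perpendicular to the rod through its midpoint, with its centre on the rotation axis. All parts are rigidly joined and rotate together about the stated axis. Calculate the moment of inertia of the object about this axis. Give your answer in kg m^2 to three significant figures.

Point mass: I_cm = 0; centre at d = 0.655 m, so I = I_cm + Md² gives I = 0 + (4.8)(0.655)² = 2.0593 kg m^2.
Thin rod: I_cm = (1/12)ML² = (1/12)(0.651)(1.21)² = 0.079427 kg m^2; centre at d = 0.626 m, so I = I_cm + Md² gives I = 0.079427 + (0.651)(0.626)² = 0.33454 kg m^2.
Thin rod: I_cm = (1/12)ML² = (1/12)(3.55)(0.484)² = 0.069301 kg m^2; axis through the centre, so I = 0.069301 kg m^2.
Total I = 2.0593 + 0.33454 + 0.069301 = 2.4632 kg m^2.

2.46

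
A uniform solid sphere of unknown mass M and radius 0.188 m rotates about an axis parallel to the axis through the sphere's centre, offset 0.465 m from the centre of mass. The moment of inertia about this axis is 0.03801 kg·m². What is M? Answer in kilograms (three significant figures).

I = I_cm + Md² = (2/5)MR² + Md² = M·[0.4·(0.188)² + (0.465)²] = M·0.23036.
So M = 0.03801 / 0.23036 = 0.165 kg.

0.165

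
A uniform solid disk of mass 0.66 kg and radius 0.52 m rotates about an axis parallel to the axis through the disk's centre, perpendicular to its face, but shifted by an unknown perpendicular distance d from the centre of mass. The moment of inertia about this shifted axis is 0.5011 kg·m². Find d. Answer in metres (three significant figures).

About the centre-of-mass axis, I_cm = (1/2)MR² = (1/2)(0.66)(0.52)² = 0.089232 kg·m².
Parallel axis theorem: I = I_cm + Md², so Md² = 0.5011 − 0.089232 = 0.41187 kg·m².
d = √(0.41187 / 0.66) = 0.78996 m.

0.790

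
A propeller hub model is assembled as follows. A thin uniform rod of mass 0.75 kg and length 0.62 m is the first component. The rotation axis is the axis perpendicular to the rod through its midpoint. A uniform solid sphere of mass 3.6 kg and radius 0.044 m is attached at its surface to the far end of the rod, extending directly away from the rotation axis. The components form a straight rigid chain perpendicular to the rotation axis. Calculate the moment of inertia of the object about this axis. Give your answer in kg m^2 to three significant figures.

0.478

Thin rod: I_cm = (1/12)ML² = (1/12)(0.75)(0.62)² = 0.024025 kg m^2; axis through the centre, so I = 0.024025 kg m^2.
Solid sphere: I_cm = (2/5)MR² = (2/5)(3.6)(0.044)² = 0.0027878 kg m^2; centre at d = 0.31 + 0.044 = 0.354 m, so the parallel axis theorem gives I = 0.0027878 + (3.6)(0.354)² = 0.45393 kg m^2.
Total I = 0.024025 + 0.45393 = 0.47795 kg m^2.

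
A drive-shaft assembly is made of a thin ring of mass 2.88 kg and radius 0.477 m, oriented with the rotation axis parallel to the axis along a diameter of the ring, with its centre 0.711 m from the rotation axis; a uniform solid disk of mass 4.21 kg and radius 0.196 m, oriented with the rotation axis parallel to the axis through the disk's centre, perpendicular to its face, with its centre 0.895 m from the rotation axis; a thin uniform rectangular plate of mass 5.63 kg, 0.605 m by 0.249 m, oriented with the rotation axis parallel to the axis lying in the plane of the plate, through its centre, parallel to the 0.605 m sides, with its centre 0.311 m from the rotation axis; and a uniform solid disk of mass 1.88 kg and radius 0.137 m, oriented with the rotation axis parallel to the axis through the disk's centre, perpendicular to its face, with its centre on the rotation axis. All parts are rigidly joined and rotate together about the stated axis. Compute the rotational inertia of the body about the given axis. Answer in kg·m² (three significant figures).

Thin ring: I_cm = (1/2)MR² = (1/2)(2.88)(0.477)² = 0.32764 kg·m²; centre at d = 0.711 m, so the parallel axis theorem gives I = 0.32764 + (2.88)(0.711)² = 1.7835 kg·m².
Solid disk: I_cm = (1/2)MR² = (1/2)(4.21)(0.196)² = 0.080866 kg·m²; centre at d = 0.895 m, so the parallel axis theorem gives I = 0.080866 + (4.21)(0.895)² = 3.4532 kg·m².
Rectangular plate: I_cm = (1/12)Mb² = (1/12)(5.63)(0.249)² = 0.029089 kg·m²; centre at d = 0.311 m, so the parallel axis theorem gives I = 0.029089 + (5.63)(0.311)² = 0.57363 kg·m².
Solid disk: I_cm = (1/2)MR² = (1/2)(1.88)(0.137)² = 0.017643 kg·m²; axis through the centre, so I = 0.017643 kg·m².
Total I = 1.7835 + 3.4532 + 0.57363 + 0.017643 = 5.828 kg·m².

5.83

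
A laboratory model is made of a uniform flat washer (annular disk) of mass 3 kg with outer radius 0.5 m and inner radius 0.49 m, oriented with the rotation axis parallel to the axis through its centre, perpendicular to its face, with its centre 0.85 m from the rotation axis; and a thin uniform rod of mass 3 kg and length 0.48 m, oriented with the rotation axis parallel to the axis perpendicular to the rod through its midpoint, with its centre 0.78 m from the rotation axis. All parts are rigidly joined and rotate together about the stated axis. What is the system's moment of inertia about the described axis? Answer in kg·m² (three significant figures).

4.79

Annular disk: I_cm = (1/2)M(R²+r²) = (1/2)(3)[(0.5)² + (0.49)²] = 0.73515 kg·m²; centre at d = 0.85 m, so I = I_cm + Md² gives I = 0.73515 + (3)(0.85)² = 2.9026 kg·m².
Thin rod: I_cm = (1/12)ML² = (1/12)(3)(0.48)² = 0.0576 kg·m²; centre at d = 0.78 m, so I = I_cm + Md² gives I = 0.0576 + (3)(0.78)² = 1.8828 kg·m².
Total I = 2.9026 + 1.8828 = 4.7854 kg·m².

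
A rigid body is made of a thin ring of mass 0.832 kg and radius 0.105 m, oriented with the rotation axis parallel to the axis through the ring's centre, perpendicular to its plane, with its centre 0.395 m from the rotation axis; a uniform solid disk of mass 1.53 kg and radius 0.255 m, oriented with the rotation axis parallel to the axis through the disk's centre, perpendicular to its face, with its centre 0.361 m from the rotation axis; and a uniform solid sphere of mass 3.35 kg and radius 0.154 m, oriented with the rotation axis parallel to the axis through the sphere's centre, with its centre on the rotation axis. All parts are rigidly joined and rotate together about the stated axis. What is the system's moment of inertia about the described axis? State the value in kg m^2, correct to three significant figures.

0.420

Thin ring: I_cm = MR² = (0.832)(0.105)² = 0.0091728 kg m^2; centre at d = 0.395 m, so the parallel axis theorem gives I = 0.0091728 + (0.832)(0.395)² = 0.13899 kg m^2.
Solid disk: I_cm = (1/2)MR² = (1/2)(1.53)(0.255)² = 0.049744 kg m^2; centre at d = 0.361 m, so the parallel axis theorem gives I = 0.049744 + (1.53)(0.361)² = 0.24914 kg m^2.
Solid sphere: I_cm = (2/5)MR² = (2/5)(3.35)(0.154)² = 0.031779 kg m^2; axis through the centre, so I = 0.031779 kg m^2.
Total I = 0.13899 + 0.24914 + 0.031779 = 0.4199 kg m^2.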